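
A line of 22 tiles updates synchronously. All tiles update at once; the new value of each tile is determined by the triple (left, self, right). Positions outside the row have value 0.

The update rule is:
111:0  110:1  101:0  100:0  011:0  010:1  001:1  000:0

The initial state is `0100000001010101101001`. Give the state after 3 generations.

1100001101010100101011

generation 1: 1100000011010100101011
generation 2: 0100000101010101101001
generation 3: 1100001101010100101011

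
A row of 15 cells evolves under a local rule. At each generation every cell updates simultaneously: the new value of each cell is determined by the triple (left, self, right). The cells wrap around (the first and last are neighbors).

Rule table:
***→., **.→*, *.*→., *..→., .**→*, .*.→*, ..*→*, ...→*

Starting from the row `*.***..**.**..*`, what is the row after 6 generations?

*.*.*.*.*.**.*.

*.*.*.***.**.**
*.*.*.*.*.**.*.
*.*.*.*.*.**.*.  (fixed point — unchanged through generation 6)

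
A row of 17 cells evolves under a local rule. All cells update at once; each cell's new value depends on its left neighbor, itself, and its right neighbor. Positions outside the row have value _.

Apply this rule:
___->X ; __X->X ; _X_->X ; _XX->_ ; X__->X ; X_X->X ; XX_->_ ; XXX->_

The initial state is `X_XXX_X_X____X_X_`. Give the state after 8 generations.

generation 1: XX___XXXXXXXXXXXX
generation 2: __XXX____________
generation 3: XX___XXXXXXXXXXXX  (repeats generation 1; period 2)
generation 8: __XXX____________

__XXX____________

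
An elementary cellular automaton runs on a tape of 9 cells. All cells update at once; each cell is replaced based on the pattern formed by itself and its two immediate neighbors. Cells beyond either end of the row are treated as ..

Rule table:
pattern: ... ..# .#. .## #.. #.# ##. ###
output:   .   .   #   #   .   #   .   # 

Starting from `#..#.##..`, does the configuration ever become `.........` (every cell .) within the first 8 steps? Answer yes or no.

#..###...
#..##....
#..#.....
#..#.....  (fixed point — unchanged through step 8)
step 8 is #..#....., still not uniform .

no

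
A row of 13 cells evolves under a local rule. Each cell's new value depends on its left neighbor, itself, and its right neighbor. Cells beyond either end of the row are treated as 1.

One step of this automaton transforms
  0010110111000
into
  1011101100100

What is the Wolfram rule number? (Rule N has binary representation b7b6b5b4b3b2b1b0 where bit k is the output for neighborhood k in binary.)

position 8: 111 → 0  (bit 7 = 0)
position 5: 110 → 0  (bit 6 = 0)
position 3: 101 → 1  (bit 5 = 1)
position 0: 100 → 1  (bit 4 = 1)
position 4: 011 → 1  (bit 3 = 1)
position 2: 010 → 1  (bit 2 = 1)
position 1: 001 → 0  (bit 1 = 0)
position 11: 000 → 0  (bit 0 = 0)
bits b7..b0 = 00111100 = 60

60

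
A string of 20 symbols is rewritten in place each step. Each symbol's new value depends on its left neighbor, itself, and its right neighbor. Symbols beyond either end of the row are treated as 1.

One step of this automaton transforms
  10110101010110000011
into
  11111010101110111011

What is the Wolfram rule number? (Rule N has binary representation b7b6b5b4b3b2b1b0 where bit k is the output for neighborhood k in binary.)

position 19: 111 → 1  (bit 7 = 1)
position 0: 110 → 1  (bit 6 = 1)
position 1: 101 → 1  (bit 5 = 1)
position 13: 100 → 0  (bit 4 = 0)
position 2: 011 → 1  (bit 3 = 1)
position 5: 010 → 0  (bit 2 = 0)
position 17: 001 → 0  (bit 1 = 0)
position 14: 000 → 1  (bit 0 = 1)
bits b7..b0 = 11101001 = 233

233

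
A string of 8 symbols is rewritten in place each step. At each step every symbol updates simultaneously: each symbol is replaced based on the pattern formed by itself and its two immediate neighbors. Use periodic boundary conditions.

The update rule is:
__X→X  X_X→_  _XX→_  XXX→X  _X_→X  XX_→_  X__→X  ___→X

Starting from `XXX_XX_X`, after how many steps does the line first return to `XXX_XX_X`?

6

XX______
__XXXXXX
XX_XXXX_
____XX__
XXXX__XX
XXX_XX_X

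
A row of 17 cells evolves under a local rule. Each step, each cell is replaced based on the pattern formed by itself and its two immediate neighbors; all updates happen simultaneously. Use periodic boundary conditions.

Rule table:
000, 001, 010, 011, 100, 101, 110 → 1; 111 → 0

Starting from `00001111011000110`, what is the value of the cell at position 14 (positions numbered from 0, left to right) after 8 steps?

0

11111001111111111
00001111000000000
11111001111111111  (repeats step 1; period 2)
step 8: 00001111000000000
position 14 holds 0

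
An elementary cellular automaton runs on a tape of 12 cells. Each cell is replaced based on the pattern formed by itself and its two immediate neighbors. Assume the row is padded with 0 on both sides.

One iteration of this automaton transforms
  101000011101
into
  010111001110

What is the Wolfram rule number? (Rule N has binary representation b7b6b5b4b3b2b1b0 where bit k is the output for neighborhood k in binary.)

241

position 8: 111 → 1  (bit 7 = 1)
position 9: 110 → 1  (bit 6 = 1)
position 1: 101 → 1  (bit 5 = 1)
position 3: 100 → 1  (bit 4 = 1)
position 7: 011 → 0  (bit 3 = 0)
position 0: 010 → 0  (bit 2 = 0)
position 6: 001 → 0  (bit 1 = 0)
position 4: 000 → 1  (bit 0 = 1)
bits b7..b0 = 11110001 = 241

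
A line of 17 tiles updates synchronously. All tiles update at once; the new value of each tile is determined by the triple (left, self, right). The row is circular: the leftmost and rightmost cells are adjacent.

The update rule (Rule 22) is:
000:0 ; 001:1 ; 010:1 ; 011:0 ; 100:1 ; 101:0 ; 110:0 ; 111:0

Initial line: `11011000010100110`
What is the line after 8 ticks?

10000000000100000

tick 1: 00000100110111000
tick 2: 00001111000000100
tick 3: 00010000100001110
tick 4: 00111001110010001
tick 5: 11000110001111011
tick 6: 00101001010000000
tick 7: 01101111011000000
tick 8: 10000000000100000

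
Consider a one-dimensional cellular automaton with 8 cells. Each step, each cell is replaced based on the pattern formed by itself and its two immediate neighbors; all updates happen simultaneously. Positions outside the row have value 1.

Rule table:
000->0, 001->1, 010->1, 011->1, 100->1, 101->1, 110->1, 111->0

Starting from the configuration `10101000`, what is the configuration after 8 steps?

step 1: 11111101
step 2: 00000111
step 3: 10001100
step 4: 11011111
step 5: 01110000
step 6: 11011001
step 7: 01111111
step 8: 11000000

11000000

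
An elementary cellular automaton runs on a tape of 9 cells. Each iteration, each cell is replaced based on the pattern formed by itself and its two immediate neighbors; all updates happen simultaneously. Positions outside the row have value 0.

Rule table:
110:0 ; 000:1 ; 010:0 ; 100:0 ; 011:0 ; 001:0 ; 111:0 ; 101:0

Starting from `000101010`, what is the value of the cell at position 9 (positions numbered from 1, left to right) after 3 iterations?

110000000
000111111
110000000
position 9 holds 0

0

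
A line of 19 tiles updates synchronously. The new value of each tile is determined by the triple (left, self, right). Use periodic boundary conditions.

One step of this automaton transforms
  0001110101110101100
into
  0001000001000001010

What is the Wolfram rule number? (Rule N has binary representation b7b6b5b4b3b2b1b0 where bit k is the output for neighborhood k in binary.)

24

position 4: 111 → 0  (bit 7 = 0)
position 5: 110 → 0  (bit 6 = 0)
position 6: 101 → 0  (bit 5 = 0)
position 17: 100 → 1  (bit 4 = 1)
position 3: 011 → 1  (bit 3 = 1)
position 7: 010 → 0  (bit 2 = 0)
position 2: 001 → 0  (bit 1 = 0)
position 0: 000 → 0  (bit 0 = 0)
bits b7..b0 = 00011000 = 24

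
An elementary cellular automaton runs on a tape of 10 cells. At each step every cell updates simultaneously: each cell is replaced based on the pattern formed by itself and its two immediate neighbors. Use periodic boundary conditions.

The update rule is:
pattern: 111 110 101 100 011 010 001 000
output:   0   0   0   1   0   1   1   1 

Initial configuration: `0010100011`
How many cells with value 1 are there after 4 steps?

1110111100
0000000011
1111111100
0000000011
count of 1: 2

2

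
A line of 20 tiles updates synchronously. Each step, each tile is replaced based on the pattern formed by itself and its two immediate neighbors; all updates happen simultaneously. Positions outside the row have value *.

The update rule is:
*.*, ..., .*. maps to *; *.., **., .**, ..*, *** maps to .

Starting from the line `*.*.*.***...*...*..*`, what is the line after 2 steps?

*......**.*******.*.

step 1: .*****....*.*.*.*...
step 2: *......**.*******.*.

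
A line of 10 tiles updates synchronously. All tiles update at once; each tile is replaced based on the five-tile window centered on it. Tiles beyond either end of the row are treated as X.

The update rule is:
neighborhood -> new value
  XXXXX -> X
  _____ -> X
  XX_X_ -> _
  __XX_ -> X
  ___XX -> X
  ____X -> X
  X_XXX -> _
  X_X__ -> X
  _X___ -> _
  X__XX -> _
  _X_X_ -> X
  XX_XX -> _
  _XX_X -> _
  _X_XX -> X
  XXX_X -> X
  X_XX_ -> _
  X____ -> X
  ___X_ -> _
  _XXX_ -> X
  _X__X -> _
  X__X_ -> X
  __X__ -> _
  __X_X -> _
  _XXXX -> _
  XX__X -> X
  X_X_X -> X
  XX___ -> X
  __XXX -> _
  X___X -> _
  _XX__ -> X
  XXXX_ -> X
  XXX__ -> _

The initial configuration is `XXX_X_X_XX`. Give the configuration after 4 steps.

step 1: XXX_XXXX__
step 2: XXX___X_X_
step 3: XX_X___XXX
step 4: XX_X__X__X

XX_X__X__X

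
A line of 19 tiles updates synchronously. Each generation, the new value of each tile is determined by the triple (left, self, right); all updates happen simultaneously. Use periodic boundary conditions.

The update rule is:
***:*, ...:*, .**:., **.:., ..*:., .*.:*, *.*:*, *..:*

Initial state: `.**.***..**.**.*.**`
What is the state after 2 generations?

*..*.*.*...*..***..
**.*******.**..*.*.

**.*******.**..*.*.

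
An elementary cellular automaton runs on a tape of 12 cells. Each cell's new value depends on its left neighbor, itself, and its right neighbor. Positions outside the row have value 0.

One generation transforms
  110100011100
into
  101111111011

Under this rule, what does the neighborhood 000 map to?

At position 5 the neighborhood is 000; the next row has 1 there.

1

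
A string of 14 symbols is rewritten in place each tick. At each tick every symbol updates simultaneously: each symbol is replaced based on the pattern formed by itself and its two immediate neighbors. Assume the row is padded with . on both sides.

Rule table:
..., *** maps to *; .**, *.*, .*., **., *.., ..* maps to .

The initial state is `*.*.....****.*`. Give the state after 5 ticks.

**..*.........

....***..**...
***..*......**
.*.....****...
...***..**..**
**..*.........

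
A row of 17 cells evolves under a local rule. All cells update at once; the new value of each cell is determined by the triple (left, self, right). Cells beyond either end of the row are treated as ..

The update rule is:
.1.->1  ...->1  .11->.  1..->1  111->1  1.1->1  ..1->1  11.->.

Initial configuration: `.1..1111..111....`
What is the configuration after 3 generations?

1111.11.11.1.1111
.11.1..1..111.11.
1..1111111.1.1..1

1..1111111.1.1..1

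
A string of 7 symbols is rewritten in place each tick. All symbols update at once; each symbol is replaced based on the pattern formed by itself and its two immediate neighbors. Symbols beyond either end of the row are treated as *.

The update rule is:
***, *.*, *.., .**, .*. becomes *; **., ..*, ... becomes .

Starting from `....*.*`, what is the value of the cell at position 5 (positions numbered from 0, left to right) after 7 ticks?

*

*...***
.*..***
***.***
**.****
*.*****
.******
*******
position 5 holds *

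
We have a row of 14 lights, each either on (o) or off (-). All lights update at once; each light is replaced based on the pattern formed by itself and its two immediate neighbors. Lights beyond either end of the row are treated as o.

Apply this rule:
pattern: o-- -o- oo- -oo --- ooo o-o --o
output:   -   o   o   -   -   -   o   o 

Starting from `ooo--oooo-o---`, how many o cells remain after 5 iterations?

--o-o---ooo--o
-oooo--o--o-o-
o---o-oo-ooooo
o--ooo-oo-----
o-o--oo-o----o
count of o: 6

6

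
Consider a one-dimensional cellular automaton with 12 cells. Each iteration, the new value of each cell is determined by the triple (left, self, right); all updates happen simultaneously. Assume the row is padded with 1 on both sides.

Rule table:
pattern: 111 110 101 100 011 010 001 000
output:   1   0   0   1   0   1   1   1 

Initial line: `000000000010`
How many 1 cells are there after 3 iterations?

11

iteration 1: 111111111110
iteration 2: 111111111100
iteration 3: 111111111011
count of 1: 11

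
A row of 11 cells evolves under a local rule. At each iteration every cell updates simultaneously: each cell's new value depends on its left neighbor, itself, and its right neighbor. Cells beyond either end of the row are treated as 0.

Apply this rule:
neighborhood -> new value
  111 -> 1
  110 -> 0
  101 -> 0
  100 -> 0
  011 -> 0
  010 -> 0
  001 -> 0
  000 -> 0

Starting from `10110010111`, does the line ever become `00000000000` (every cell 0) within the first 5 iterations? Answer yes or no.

00000000010
00000000000
all cells are 0 at iteration 2

yes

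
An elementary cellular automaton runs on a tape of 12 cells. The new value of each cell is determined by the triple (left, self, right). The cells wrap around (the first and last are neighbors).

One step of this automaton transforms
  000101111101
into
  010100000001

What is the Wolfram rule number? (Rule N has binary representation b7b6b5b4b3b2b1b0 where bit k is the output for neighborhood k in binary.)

position 6: 111 → 0  (bit 7 = 0)
position 9: 110 → 0  (bit 6 = 0)
position 4: 101 → 0  (bit 5 = 0)
position 0: 100 → 0  (bit 4 = 0)
position 5: 011 → 0  (bit 3 = 0)
position 3: 010 → 1  (bit 2 = 1)
position 2: 001 → 0  (bit 1 = 0)
position 1: 000 → 1  (bit 0 = 1)
bits b7..b0 = 00000101 = 5

5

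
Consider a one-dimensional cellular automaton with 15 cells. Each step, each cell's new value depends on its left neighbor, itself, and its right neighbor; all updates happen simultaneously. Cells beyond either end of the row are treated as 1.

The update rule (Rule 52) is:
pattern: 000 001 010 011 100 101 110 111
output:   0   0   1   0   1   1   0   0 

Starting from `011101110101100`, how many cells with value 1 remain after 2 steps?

6

100010001110010
010011000001011
count of 1: 6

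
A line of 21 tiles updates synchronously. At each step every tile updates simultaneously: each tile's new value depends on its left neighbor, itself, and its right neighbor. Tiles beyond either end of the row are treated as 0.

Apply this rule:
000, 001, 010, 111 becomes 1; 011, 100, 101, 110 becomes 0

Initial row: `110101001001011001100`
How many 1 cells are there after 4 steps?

000101011011000010001
111101000000011110111
011001011111101100010
100011001111000001110
count of 1: 10

10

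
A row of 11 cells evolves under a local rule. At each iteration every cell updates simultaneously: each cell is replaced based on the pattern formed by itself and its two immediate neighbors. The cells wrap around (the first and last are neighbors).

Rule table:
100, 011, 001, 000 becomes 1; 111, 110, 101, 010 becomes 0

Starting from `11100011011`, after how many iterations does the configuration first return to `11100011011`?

22

iteration 1: 00011110010
iteration 2: 11110001101
iteration 3: 00001111001
iteration 4: 11111000110
iteration 5: 10000111100
iteration 6: 01111100011
iteration 7: 01000011110
iteration 8: 10111110001
iteration 9: 00100001111
iteration 10: 11011111000
iteration 11: 10010000111
iteration 12: 01101111100
iteration 13: 11001000011
iteration 14: 00110111110
iteration 15: 11100100001
iteration 16: 00011011111
iteration 17: 11110010000
iteration 18: 10001101111
iteration 19: 01111001000
iteration 20: 11000110111
iteration 21: 00111100100
iteration 22: 11100011011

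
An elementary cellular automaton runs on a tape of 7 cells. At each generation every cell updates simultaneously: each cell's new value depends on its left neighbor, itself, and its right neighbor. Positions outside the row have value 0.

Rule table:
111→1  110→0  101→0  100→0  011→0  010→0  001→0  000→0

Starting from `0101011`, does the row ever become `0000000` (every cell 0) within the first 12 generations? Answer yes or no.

yes

generation 1: 0000000
all cells are 0 at generation 1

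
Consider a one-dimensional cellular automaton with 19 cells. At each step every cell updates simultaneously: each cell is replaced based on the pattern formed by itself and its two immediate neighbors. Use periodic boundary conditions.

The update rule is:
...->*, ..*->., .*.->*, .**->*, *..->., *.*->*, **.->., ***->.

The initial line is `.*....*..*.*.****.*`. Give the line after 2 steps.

step 1: **.**.*..*****...**
step 2: ..**.**..*.....*.*.

..**.**..*.....*.*.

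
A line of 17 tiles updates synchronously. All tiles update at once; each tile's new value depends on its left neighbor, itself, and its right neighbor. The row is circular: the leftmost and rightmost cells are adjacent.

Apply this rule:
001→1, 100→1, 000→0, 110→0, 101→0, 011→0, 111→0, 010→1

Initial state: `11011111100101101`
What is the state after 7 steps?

10011101110111011

00000000011100000
00000000100010000
00000001110111000
00000010000000100
00000111000001110
00001000100010001
10011101110111011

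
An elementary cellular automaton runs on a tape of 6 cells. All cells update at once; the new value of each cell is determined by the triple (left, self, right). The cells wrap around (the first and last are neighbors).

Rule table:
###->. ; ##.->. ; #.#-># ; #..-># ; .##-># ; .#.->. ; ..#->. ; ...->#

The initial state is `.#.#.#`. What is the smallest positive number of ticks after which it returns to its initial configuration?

#.#.#.
.#.#.#

2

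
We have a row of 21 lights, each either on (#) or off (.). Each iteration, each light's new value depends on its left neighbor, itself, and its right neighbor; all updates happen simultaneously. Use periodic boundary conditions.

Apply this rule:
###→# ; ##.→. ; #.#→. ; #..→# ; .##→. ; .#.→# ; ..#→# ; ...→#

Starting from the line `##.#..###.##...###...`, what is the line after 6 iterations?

.#.##.###.#####.#.###

iteration 1: ...###.#....###.#.###
iteration 2: ###.#..#####.#..#..#.
iteration 3: .#..###.###..#######.
iteration 4: ####.#...#.##.#####.#
iteration 5: ###..#####.....###...
iteration 6: .#.##.###.#####.#.###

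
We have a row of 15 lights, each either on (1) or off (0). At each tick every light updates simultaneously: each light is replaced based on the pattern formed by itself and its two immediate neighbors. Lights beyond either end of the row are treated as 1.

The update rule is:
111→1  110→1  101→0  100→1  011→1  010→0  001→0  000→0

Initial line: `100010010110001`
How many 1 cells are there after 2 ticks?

110001000111001
111000100111101
count of 1: 9

9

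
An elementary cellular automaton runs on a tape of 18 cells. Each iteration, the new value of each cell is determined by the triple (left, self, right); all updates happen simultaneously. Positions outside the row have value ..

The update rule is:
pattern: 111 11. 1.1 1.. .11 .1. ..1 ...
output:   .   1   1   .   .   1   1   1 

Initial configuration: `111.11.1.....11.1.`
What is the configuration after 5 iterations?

..11.111.1111.111.
11.11..11...11..1.
.11.1.1.1.11.1.11.
1.11111111.1111.1.
11.......11...111.

11.......11...111.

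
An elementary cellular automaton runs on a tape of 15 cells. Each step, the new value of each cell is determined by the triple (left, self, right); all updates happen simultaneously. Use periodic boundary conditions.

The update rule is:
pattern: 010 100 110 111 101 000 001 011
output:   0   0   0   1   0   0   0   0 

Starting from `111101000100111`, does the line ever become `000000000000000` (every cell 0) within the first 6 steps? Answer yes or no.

yes

111000000000011
110000000000001
100000000000000
000000000000000
all cells are 0 at step 4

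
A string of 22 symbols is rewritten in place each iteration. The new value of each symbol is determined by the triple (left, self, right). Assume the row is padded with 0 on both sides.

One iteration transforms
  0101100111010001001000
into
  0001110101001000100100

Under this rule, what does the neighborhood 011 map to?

1

At position 3 the neighborhood is 011; the next row has 1 there.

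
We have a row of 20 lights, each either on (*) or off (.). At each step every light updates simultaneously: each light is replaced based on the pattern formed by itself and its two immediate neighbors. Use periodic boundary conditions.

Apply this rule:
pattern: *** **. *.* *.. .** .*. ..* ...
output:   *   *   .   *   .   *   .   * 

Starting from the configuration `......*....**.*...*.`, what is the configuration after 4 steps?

*****.****..*.***.**
*****..****.*..**..*
******..***.**..**..
.******..**..**..**.

.******..**..**..**.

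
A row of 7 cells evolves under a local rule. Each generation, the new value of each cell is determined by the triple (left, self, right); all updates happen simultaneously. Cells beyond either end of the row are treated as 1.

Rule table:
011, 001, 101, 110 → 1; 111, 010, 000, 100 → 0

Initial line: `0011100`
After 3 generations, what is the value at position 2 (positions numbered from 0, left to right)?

0

generation 1: 0110101
generation 2: 1111011
generation 3: 0001110
position 2 holds 0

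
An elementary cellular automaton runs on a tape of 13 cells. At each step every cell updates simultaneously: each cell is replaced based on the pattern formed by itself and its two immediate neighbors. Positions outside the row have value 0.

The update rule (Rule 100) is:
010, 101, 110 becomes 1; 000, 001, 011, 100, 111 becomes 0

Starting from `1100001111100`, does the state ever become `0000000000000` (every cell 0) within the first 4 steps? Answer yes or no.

no

0100000000100
0100000000100  (fixed point — unchanged through step 4)
step 4 is 0100000000100, still not uniform 0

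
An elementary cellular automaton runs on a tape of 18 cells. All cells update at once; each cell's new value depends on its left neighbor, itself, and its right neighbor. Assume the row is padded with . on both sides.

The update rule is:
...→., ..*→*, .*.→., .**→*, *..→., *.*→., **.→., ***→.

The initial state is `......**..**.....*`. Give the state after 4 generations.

..**..**.....*....

.....**..**.....*.
....**..**.....*..
...**..**.....*...
..**..**.....*....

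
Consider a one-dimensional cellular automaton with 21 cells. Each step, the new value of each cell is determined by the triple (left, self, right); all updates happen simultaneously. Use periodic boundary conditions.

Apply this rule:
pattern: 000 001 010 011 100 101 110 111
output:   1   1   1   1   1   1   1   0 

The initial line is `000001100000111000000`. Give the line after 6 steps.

111111111111101111111
000000000000111000000
111111111111101111111  (repeats step 1; period 2)
step 6: 000000000000111000000

000000000000111000000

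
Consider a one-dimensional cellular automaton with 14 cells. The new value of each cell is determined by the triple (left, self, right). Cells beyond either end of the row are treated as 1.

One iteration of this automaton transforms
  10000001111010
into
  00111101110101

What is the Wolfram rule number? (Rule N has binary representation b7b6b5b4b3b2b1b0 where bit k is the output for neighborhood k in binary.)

position 8: 111 → 1  (bit 7 = 1)
position 0: 110 → 0  (bit 6 = 0)
position 11: 101 → 1  (bit 5 = 1)
position 1: 100 → 0  (bit 4 = 0)
position 7: 011 → 1  (bit 3 = 1)
position 12: 010 → 0  (bit 2 = 0)
position 6: 001 → 0  (bit 1 = 0)
position 2: 000 → 1  (bit 0 = 1)
bits b7..b0 = 10101001 = 169

169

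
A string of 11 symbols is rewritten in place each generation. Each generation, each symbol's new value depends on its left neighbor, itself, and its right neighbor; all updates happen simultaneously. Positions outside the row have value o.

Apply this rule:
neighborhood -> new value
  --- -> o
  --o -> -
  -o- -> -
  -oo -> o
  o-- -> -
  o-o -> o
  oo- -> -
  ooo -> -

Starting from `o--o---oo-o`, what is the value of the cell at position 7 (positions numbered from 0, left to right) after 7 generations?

-----o-o-oo
-ooo--o-oo-
oo-----oo-o
---ooo-o-oo
-o-o--o-oo-
o-o----oo-o
-o--oo-o-oo
position 7 holds o

o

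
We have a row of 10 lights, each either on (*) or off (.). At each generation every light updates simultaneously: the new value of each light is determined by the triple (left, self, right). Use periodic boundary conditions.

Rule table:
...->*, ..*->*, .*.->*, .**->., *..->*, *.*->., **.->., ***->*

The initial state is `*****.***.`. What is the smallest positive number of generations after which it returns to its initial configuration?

.***...*..
*.*.******
..*..*****
*****.***.

4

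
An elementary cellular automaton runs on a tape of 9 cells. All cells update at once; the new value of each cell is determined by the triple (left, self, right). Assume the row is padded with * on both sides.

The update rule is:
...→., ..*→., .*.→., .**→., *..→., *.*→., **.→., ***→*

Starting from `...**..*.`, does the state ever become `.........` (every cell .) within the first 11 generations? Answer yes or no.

yes

.........
all cells are . at generation 1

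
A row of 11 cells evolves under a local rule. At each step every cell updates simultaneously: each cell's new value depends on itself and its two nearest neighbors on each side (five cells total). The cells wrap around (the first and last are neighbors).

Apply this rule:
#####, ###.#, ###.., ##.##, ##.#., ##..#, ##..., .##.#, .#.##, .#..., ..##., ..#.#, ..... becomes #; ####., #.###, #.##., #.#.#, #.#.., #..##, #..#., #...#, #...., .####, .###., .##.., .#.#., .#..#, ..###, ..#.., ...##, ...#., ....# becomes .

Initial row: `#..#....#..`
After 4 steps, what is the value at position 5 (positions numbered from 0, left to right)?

#

....#......
##...#.####
.##..##..##
#..#.#.#.##
position 5 holds #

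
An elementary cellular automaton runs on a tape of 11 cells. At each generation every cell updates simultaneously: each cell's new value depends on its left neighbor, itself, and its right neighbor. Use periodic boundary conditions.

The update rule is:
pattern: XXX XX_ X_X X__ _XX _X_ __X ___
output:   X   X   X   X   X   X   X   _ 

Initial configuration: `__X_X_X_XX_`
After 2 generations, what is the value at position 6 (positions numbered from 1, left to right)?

X

generation 1: _XXXXXXXXXX
generation 2: XXXXXXXXXXX
position 6 holds X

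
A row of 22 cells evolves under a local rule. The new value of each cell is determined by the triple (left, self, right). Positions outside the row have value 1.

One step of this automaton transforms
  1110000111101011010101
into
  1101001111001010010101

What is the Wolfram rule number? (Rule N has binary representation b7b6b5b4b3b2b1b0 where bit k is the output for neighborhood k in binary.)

position 0: 111 → 1  (bit 7 = 1)
position 2: 110 → 0  (bit 6 = 0)
position 11: 101 → 0  (bit 5 = 0)
position 3: 100 → 1  (bit 4 = 1)
position 7: 011 → 1  (bit 3 = 1)
position 12: 010 → 1  (bit 2 = 1)
position 6: 001 → 1  (bit 1 = 1)
position 4: 000 → 0  (bit 0 = 0)
bits b7..b0 = 10011110 = 158

158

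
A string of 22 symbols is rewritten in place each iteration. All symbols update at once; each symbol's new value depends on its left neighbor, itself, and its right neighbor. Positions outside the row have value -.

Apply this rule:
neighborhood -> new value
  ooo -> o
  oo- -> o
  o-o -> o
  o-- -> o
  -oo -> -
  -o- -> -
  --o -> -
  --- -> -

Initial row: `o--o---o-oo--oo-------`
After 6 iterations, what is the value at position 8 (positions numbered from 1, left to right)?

-o--o---o-oo--oo------
--o--o---o-oo--oo-----
---o--o---o-oo--oo----
----o--o---o-oo--oo---
-----o--o---o-oo--oo--
------o--o---o-oo--oo-
position 8 holds -

-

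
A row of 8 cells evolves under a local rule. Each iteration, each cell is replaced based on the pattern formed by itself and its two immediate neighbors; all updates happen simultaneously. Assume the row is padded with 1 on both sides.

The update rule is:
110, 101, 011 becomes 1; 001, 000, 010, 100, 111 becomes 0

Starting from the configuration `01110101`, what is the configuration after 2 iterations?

01111110

11011011
01111110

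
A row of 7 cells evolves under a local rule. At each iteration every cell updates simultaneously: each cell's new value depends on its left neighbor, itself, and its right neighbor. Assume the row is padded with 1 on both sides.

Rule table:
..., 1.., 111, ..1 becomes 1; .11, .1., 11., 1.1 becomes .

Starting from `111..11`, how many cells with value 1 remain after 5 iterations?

11.11.1
1......
.111111
..11111
11.1111
count of 1: 6

6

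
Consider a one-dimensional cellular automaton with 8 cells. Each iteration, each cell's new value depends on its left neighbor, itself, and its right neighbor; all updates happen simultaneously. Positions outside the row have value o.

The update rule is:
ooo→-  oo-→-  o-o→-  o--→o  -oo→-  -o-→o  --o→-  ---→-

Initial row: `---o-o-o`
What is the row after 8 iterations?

o--oo---

o--o-o--
-o-o-oo-
-o-o----
-o-oo---
-o---o--
-oo--oo-
---o----
o--oo---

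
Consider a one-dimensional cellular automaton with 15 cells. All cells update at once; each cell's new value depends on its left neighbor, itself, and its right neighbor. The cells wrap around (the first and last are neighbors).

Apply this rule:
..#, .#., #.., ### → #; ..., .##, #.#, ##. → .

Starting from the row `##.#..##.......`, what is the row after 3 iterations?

..#.#..##.#.#.#

...###..#.....#
#.#.#.####...##
..#.#..##.#.#.#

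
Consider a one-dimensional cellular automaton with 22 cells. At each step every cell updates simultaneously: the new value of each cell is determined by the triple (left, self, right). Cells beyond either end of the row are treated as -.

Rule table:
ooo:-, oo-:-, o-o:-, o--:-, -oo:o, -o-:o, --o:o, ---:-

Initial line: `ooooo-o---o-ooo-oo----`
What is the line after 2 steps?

o----oo-oo--o--oo-----

o-----o--oo-o---o-----
o----oo-oo--o--oo-----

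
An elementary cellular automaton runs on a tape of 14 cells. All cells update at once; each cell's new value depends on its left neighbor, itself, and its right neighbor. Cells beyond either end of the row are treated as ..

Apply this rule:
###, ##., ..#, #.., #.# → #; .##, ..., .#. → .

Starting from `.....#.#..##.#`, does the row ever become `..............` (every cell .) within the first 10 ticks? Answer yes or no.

no

....#.#.##.##.
...#.#.#.##.##
..#.#.#.#.##.#
.#.#.#.#.#.##.
#.#.#.#.#.#.##
.#.#.#.#.#.#.#
#.#.#.#.#.#.#.
.#.#.#.#.#.#.#  (repeats tick 6; period 2)
tick 10: .#.#.#.#.#.#.#
tick 10 is .#.#.#.#.#.#.#, still not uniform .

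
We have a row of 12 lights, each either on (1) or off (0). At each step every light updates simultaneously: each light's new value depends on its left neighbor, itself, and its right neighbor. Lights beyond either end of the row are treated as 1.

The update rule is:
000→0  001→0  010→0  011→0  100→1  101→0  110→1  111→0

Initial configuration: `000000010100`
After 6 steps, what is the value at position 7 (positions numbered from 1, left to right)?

0

step 1: 100000000010
step 2: 110000000000
step 3: 011000000000
step 4: 001100000000
step 5: 100110000000
step 6: 110011000000
position 7 holds 0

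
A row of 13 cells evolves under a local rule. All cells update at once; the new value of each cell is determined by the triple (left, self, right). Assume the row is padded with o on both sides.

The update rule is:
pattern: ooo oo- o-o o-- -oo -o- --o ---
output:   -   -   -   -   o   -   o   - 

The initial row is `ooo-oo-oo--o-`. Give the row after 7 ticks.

-o--o--oo--oo

tick 1: ----o--o--o--
tick 2: ---o--o--o--o
tick 3: --o--o--o--oo
tick 4: -o--o--o--oo-
tick 5: ---o--o--oo--
tick 6: --o--o--oo--o
tick 7: -o--o--oo--oo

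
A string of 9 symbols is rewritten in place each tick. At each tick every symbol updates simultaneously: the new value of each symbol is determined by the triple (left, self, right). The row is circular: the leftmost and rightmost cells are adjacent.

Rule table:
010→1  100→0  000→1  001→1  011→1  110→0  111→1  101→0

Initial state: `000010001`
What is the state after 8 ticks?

011110111
011100110
111001100
110011001
100110011
001100111
011001110
110011100

110011100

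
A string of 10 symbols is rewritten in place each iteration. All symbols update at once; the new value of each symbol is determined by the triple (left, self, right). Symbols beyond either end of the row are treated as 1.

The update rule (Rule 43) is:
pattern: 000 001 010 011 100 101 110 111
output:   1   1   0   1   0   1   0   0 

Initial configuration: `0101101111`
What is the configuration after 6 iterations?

1100110110

1011011000
0110110011
1101100110
0011001101
0110011011
1100110110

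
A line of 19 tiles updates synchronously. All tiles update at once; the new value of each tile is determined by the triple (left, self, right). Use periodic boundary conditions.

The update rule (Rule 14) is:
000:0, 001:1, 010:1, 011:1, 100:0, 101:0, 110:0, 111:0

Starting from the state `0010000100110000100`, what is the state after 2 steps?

0110001101100001100
1100011001000011000

1100011001000011000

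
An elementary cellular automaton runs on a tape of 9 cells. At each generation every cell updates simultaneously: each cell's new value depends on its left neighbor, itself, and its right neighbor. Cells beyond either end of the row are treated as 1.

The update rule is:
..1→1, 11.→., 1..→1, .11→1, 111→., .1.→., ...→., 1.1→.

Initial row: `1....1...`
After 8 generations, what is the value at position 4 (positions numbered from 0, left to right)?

1

.1..1.1.1
..11....1
111.1..11
.....111.
1...11...
.1.11.1.1
...1....1
1.1.1..11
position 4 holds 1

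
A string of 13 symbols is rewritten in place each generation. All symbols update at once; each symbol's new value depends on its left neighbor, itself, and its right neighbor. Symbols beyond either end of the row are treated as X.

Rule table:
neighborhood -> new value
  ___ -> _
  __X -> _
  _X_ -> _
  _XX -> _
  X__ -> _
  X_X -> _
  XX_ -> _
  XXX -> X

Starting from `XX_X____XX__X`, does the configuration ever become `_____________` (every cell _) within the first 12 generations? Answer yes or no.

yes

X____________
_____________
all cells are _ at generation 2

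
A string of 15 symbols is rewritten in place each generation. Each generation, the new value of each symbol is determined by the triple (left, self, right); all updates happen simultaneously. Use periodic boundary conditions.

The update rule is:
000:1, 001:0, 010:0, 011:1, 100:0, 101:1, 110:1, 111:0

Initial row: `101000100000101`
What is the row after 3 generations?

000110010100000

110010001110011
010000101010010
000110010100000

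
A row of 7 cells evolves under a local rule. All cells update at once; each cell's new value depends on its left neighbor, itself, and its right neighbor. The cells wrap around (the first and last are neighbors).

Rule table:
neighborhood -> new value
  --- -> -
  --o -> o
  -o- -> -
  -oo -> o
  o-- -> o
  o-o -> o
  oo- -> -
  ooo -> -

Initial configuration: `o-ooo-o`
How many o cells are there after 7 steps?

4

-oo--oo
oo-ooo-
o-oo--o
-oo-ooo
oo-oo--
o-oo-oo
-oo-oo-
count of o: 4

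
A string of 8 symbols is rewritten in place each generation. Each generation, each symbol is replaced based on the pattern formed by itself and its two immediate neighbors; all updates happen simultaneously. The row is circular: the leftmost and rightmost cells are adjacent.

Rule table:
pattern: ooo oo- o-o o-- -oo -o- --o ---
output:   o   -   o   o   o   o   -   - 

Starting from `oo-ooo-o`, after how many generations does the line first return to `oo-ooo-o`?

4

generation 1: o-ooo-oo
generation 2: -ooo-ooo
generation 3: ooo-ooo-
generation 4: oo-ooo-o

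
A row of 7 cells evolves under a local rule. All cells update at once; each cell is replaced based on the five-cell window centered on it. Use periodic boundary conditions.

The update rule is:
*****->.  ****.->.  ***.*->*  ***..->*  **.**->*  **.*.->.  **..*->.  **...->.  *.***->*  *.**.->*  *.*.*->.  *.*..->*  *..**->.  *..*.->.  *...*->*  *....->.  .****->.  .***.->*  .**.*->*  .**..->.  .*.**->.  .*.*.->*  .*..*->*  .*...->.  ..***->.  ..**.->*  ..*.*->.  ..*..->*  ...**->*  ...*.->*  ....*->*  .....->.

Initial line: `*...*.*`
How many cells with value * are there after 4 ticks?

2

..**..*
*.*...*
*.*.***
*...*..
count of *: 2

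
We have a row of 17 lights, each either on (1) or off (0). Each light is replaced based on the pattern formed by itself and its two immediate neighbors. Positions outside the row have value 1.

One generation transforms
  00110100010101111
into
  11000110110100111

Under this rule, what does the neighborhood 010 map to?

1

At position 5 the neighborhood is 010; the next row has 1 there.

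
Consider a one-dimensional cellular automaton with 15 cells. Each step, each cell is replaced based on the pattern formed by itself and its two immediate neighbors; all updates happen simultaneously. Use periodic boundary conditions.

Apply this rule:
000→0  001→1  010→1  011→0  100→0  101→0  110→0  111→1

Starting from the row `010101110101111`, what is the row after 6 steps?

010100100100110
110101101101000
000100000001001
001100000011011
010000000100000
110000001100000

110000001100000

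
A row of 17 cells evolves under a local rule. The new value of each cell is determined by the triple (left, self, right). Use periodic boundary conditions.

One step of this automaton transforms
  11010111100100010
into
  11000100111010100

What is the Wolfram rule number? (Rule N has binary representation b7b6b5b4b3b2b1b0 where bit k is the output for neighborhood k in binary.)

position 6: 111 → 0  (bit 7 = 0)
position 1: 110 → 1  (bit 6 = 1)
position 2: 101 → 0  (bit 5 = 0)
position 9: 100 → 1  (bit 4 = 1)
position 0: 011 → 1  (bit 3 = 1)
position 3: 010 → 0  (bit 2 = 0)
position 10: 001 → 1  (bit 1 = 1)
position 13: 000 → 0  (bit 0 = 0)
bits b7..b0 = 01011010 = 90

90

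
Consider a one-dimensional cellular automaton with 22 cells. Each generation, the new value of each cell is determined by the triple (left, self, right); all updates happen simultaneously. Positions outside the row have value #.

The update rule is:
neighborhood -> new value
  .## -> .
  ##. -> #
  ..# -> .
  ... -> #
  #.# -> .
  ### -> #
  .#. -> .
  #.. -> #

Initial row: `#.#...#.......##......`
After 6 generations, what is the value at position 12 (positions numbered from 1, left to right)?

#..##..######..######.
##..##..######..#####.
###..##..######..####.
####..##..######..###.
#####..##..######..##.
######..##..######..#.
position 12 holds .

.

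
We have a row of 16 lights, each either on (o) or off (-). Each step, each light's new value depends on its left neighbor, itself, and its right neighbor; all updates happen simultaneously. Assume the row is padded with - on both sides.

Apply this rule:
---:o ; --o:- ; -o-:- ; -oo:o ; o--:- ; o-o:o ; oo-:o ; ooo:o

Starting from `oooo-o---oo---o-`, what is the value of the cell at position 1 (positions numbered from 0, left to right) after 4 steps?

o

step 1: ooooo--o-oo-o---
step 2: ooooo---oooo--oo
step 3: ooooo-o-oooo--oo
step 4: oooooo-ooooo--oo
position 1 holds o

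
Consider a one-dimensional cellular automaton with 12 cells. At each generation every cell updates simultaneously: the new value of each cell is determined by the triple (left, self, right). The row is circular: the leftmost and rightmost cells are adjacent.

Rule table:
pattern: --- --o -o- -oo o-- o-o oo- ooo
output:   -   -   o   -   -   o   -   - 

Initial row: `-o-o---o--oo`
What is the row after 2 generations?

generation 1: oooo---o----
generation 2: -------o----

-------o----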